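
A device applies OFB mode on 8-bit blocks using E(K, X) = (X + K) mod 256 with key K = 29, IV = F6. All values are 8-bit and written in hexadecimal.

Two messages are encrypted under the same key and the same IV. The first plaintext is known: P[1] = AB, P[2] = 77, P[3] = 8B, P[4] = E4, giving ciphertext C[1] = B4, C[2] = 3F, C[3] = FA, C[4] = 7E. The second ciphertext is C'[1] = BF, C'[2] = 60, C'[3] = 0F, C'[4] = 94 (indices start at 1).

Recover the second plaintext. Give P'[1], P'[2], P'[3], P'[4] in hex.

P'[1] = A0, P'[2] = 28, P'[3] = 7E, P'[4] = 0E

In OFB with a reused IV, both messages share the same keystream S_i, so C_i ⊕ C'_i = P_i ⊕ P'_i and thus P'_i = P_i ⊕ C_i ⊕ C'_i.
P'[1]: AB ⊕ B4 ⊕ BF = A0.
P'[2]: 77 ⊕ 3F ⊕ 60 = 28.
P'[3]: 8B ⊕ FA ⊕ 0F = 7E.
P'[4]: E4 ⊕ 7E ⊕ 94 = 0E.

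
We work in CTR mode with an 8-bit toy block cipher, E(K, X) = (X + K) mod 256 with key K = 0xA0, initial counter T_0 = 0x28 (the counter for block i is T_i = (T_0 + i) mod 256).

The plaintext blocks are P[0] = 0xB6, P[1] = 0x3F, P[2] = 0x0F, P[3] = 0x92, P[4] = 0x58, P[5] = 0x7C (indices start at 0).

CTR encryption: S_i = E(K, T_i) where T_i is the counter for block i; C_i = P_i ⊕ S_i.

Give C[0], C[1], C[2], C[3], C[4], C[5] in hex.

C[0] = 0x7E, C[1] = 0xF6, C[2] = 0xC5, C[3] = 0x59, C[4] = 0x94, C[5] = 0xB1

C[0]: T = 0x28, S = E(K, T) = 0xC8; 0xB6 ⊕ 0xC8 = 0x7E.
C[1]: T = 0x29, S = E(K, T) = 0xC9; 0x3F ⊕ 0xC9 = 0xF6.
C[2]: T = 0x2A, S = E(K, T) = 0xCA; 0x0F ⊕ 0xCA = 0xC5.
C[3]: T = 0x2B, S = E(K, T) = 0xCB; 0x92 ⊕ 0xCB = 0x59.
C[4]: T = 0x2C, S = E(K, T) = 0xCC; 0x58 ⊕ 0xCC = 0x94.
C[5]: T = 0x2D, S = E(K, T) = 0xCD; 0x7C ⊕ 0xCD = 0xB1.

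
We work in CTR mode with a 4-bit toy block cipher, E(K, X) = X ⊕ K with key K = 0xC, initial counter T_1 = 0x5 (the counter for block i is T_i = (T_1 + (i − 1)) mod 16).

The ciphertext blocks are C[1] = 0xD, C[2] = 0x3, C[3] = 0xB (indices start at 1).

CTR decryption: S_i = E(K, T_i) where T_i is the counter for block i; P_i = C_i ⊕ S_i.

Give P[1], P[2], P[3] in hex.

P[1]: T = 0x5, S = E(K, T) = 0x9; 0xD ⊕ 0x9 = 0x4.
P[2]: T = 0x6, S = E(K, T) = 0xA; 0x3 ⊕ 0xA = 0x9.
P[3]: T = 0x7, S = E(K, T) = 0xB; 0xB ⊕ 0xB = 0x0.

P[1] = 0x4, P[2] = 0x9, P[3] = 0x0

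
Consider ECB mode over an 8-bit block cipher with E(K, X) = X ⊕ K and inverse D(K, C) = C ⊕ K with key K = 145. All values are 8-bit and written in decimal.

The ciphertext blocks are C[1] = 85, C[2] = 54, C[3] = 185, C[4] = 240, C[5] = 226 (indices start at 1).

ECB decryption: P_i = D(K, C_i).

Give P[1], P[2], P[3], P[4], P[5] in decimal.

P[1]: D(K, 85) = 196.
P[2]: D(K, 54) = 167.
P[3]: D(K, 185) = 40.
P[4]: D(K, 240) = 97.
P[5]: D(K, 226) = 115.

P[1] = 196, P[2] = 167, P[3] = 40, P[4] = 97, P[5] = 115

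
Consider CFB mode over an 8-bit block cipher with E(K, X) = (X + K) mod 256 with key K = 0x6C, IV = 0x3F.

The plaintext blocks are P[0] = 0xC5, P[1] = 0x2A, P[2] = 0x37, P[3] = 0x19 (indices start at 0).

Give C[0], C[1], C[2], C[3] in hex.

CFB encryption: C_i = P_i ⊕ E(K, C_{i−1}), with C_{−1} = IV.
C[0]: E(K, 0x3F) = 0xAB; 0xC5 ⊕ 0xAB = 0x6E.
C[1]: E(K, 0x6E) = 0xDA; 0x2A ⊕ 0xDA = 0xF0.
C[2]: E(K, 0xF0) = 0x5C; 0x37 ⊕ 0x5C = 0x6B.
C[3]: E(K, 0x6B) = 0xD7; 0x19 ⊕ 0xD7 = 0xCE.

C[0] = 0x6E, C[1] = 0xF0, C[2] = 0x6B, C[3] = 0xCE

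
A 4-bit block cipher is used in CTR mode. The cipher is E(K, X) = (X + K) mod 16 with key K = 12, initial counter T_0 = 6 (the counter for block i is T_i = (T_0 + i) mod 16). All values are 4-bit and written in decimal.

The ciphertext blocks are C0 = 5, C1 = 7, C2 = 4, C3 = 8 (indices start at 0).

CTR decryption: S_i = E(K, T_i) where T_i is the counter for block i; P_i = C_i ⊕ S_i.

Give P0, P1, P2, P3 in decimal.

P0: T = 6, S = E(K, T) = 2; 5 ⊕ 2 = 7.
P1: T = 7, S = E(K, T) = 3; 7 ⊕ 3 = 4.
P2: T = 8, S = E(K, T) = 4; 4 ⊕ 4 = 0.
P3: T = 9, S = E(K, T) = 5; 8 ⊕ 5 = 13.

P0 = 7, P1 = 4, P2 = 0, P3 = 13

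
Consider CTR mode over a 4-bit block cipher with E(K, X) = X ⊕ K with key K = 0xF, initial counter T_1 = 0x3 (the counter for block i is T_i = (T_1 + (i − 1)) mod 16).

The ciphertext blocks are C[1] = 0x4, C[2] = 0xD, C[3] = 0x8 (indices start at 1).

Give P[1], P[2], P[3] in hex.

P[1] = 0x8, P[2] = 0x6, P[3] = 0x2

CTR decryption: S_i = E(K, T_i) where T_i is the counter for block i; P_i = C_i ⊕ S_i.
P[1]: T = 0x3, S = E(K, T) = 0xC; 0x4 ⊕ 0xC = 0x8.
P[2]: T = 0x4, S = E(K, T) = 0xB; 0xD ⊕ 0xB = 0x6.
P[3]: T = 0x5, S = E(K, T) = 0xA; 0x8 ⊕ 0xA = 0x2.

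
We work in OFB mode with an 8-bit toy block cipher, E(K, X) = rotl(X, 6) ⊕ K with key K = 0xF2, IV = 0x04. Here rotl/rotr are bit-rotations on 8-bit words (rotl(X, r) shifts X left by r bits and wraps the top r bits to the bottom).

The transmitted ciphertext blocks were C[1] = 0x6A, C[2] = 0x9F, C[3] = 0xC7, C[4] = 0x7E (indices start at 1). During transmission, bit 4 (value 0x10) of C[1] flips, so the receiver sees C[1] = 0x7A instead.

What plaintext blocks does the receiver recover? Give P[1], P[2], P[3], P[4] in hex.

OFB decryption: S_i = E(K, S_{i−1}) with S_{0} = IV; P_i = C_i ⊕ S_i.
Only C[1] changed, to 0x7A. In OFB, a change in C_i flips the same bit in P_i only; the keystream is unaffected. Decrypting the received ciphertext:
P[1]: S = E(K, 0x04) = 0xF3; 0x7A ⊕ 0xF3 = 0x89.
P[2]: S = E(K, 0xF3) = 0x0E; 0x9F ⊕ 0x0E = 0x91.
P[3]: S = E(K, 0x0E) = 0x71; 0xC7 ⊕ 0x71 = 0xB6.
P[4]: S = E(K, 0x71) = 0xAE; 0x7E ⊕ 0xAE = 0xD0.
Blocks that differ from the original plaintext: P[1].

P[1] = 0x89, P[2] = 0x91, P[3] = 0xB6, P[4] = 0xD0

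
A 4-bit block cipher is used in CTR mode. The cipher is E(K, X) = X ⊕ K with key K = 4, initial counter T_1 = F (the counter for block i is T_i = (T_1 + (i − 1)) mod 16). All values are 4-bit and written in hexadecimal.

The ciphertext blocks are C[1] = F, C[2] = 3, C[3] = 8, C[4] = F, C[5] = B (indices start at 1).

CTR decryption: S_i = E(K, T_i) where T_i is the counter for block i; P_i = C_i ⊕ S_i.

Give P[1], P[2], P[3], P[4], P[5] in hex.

P[1]: T = F, S = E(K, T) = B; F ⊕ B = 4.
P[2]: T = 0, S = E(K, T) = 4; 3 ⊕ 4 = 7.
P[3]: T = 1, S = E(K, T) = 5; 8 ⊕ 5 = D.
P[4]: T = 2, S = E(K, T) = 6; F ⊕ 6 = 9.
P[5]: T = 3, S = E(K, T) = 7; B ⊕ 7 = C.

P[1] = 4, P[2] = 7, P[3] = D, P[4] = 9, P[5] = C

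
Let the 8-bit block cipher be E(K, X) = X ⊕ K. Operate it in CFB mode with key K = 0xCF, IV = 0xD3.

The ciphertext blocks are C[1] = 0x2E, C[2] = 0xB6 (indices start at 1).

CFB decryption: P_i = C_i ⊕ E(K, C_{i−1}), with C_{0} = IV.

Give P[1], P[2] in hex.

P[1]: E(K, 0xD3) = 0x1C; 0x2E ⊕ 0x1C = 0x32.
P[2]: E(K, 0x2E) = 0xE1; 0xB6 ⊕ 0xE1 = 0x57.

P[1] = 0x32, P[2] = 0x57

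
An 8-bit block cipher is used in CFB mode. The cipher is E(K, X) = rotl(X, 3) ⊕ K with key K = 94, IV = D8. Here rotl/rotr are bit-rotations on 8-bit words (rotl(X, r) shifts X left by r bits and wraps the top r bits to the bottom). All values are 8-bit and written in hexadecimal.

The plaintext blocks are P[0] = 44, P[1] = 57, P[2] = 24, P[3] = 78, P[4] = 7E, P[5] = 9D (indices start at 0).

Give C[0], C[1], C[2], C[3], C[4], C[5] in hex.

CFB encryption: C_i = P_i ⊕ E(K, C_{i−1}), with C_{−1} = IV.
C[0]: E(K, D8) = 52; 44 ⊕ 52 = 16.
C[1]: E(K, 16) = 24; 57 ⊕ 24 = 73.
C[2]: E(K, 73) = 0F; 24 ⊕ 0F = 2B.
C[3]: E(K, 2B) = CD; 78 ⊕ CD = B5.
C[4]: E(K, B5) = 39; 7E ⊕ 39 = 47.
C[5]: E(K, 47) = AE; 9D ⊕ AE = 33.

C[0] = 16, C[1] = 73, C[2] = 2B, C[3] = B5, C[4] = 47, C[5] = 33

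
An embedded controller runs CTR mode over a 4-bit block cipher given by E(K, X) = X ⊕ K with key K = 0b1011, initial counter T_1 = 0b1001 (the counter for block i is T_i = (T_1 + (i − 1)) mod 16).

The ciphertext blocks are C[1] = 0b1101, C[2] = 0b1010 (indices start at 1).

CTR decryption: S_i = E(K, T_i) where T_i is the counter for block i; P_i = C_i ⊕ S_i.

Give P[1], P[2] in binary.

P[1]: T = 0b1001, S = E(K, T) = 0b0010; 0b1101 ⊕ 0b0010 = 0b1111.
P[2]: T = 0b1010, S = E(K, T) = 0b0001; 0b1010 ⊕ 0b0001 = 0b1011.

P[1] = 0b1111, P[2] = 0b1011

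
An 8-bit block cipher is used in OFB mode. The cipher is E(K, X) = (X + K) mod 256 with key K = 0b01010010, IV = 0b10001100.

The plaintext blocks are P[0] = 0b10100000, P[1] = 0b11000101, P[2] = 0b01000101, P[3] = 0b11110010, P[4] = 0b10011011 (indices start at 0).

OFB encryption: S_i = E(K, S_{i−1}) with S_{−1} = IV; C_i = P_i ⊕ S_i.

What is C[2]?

C[0]: S = E(K, 0b10001100) = 0b11011110; 0b10100000 ⊕ 0b11011110 = 0b01111110.
C[1]: S = E(K, 0b11011110) = 0b00110000; 0b11000101 ⊕ 0b00110000 = 0b11110101.
C[2]: S = E(K, 0b00110000) = 0b10000010; 0b01000101 ⊕ 0b10000010 = 0b11000111.

C[2] = 0b11000111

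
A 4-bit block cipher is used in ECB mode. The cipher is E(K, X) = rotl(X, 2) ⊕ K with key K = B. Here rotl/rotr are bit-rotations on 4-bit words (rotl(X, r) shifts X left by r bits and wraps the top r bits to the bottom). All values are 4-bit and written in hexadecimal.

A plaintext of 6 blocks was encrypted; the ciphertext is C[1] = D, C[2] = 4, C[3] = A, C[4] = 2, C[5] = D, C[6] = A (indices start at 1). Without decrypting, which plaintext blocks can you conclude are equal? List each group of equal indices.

P[1] = P[5]; P[3] = P[6]

ECB encrypts each block independently with the same key, so equal ciphertext blocks imply equal plaintext blocks.
C[1] = C[5] = D, so P[1] = P[5].
C[3] = C[6] = A, so P[3] = P[6].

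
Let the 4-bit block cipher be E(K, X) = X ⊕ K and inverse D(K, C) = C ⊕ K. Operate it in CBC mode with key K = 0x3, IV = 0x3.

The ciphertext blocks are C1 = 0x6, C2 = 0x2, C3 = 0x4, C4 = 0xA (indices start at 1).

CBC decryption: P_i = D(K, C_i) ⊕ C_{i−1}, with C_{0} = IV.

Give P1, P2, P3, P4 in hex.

P1: D(K, 0x6) = 0x5; 0x5 ⊕ 0x3 = 0x6.
P2: D(K, 0x2) = 0x1; 0x1 ⊕ 0x6 = 0x7.
P3: D(K, 0x4) = 0x7; 0x7 ⊕ 0x2 = 0x5.
P4: D(K, 0xA) = 0x9; 0x9 ⊕ 0x4 = 0xD.

P1 = 0x6, P2 = 0x7, P3 = 0x5, P4 = 0xD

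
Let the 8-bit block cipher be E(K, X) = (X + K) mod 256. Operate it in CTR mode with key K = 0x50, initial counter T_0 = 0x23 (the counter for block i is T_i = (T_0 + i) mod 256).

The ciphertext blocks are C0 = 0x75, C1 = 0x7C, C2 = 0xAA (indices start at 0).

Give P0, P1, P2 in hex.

CTR decryption: S_i = E(K, T_i) where T_i is the counter for block i; P_i = C_i ⊕ S_i.
P0: T = 0x23, S = E(K, T) = 0x73; 0x75 ⊕ 0x73 = 0x06.
P1: T = 0x24, S = E(K, T) = 0x74; 0x7C ⊕ 0x74 = 0x08.
P2: T = 0x25, S = E(K, T) = 0x75; 0xAA ⊕ 0x75 = 0xDF.

P0 = 0x06, P1 = 0x08, P2 = 0xDF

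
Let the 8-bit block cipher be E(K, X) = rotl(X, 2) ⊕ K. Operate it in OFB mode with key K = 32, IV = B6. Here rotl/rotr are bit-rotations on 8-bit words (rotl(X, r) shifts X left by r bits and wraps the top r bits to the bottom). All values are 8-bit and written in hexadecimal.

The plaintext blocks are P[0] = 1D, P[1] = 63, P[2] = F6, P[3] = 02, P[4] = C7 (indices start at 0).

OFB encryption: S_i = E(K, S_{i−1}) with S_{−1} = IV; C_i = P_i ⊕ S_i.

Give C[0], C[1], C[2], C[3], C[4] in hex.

C[0]: S = E(K, B6) = E8; 1D ⊕ E8 = F5.
C[1]: S = E(K, E8) = 91; 63 ⊕ 91 = F2.
C[2]: S = E(K, 91) = 74; F6 ⊕ 74 = 82.
C[3]: S = E(K, 74) = E3; 02 ⊕ E3 = E1.
C[4]: S = E(K, E3) = BD; C7 ⊕ BD = 7A.

C[0] = F5, C[1] = F2, C[2] = 82, C[3] = E1, C[4] = 7A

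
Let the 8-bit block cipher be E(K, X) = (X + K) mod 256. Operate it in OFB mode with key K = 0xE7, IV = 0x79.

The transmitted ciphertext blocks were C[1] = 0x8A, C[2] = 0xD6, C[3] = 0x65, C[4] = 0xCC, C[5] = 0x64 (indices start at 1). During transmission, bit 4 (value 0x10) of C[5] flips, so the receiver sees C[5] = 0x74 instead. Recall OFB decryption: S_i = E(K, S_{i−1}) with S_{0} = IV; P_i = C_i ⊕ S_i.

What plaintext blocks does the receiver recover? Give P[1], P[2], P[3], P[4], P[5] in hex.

P[1] = 0xEA, P[2] = 0x91, P[3] = 0x4B, P[4] = 0xD9, P[5] = 0x88

Only C[5] changed, to 0x74. In OFB, a change in C_i flips the same bit in P_i only; the keystream is unaffected. Decrypting the received ciphertext:
P[1]: S = E(K, 0x79) = 0x60; 0x8A ⊕ 0x60 = 0xEA.
P[2]: S = E(K, 0x60) = 0x47; 0xD6 ⊕ 0x47 = 0x91.
P[3]: S = E(K, 0x47) = 0x2E; 0x65 ⊕ 0x2E = 0x4B.
P[4]: S = E(K, 0x2E) = 0x15; 0xCC ⊕ 0x15 = 0xD9.
P[5]: S = E(K, 0x15) = 0xFC; 0x74 ⊕ 0xFC = 0x88.
Blocks that differ from the original plaintext: P[5].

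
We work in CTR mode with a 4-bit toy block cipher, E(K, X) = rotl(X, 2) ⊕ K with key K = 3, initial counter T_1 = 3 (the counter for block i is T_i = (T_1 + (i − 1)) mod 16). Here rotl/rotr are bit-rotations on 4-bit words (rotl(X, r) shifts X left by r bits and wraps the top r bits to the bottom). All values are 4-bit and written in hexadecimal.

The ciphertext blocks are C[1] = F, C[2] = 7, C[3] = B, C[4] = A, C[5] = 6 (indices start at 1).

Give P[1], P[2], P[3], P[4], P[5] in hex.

P[1] = 0, P[2] = 5, P[3] = D, P[4] = 0, P[5] = 8

CTR decryption: S_i = E(K, T_i) where T_i is the counter for block i; P_i = C_i ⊕ S_i.
P[1]: T = 3, S = E(K, T) = F; F ⊕ F = 0.
P[2]: T = 4, S = E(K, T) = 2; 7 ⊕ 2 = 5.
P[3]: T = 5, S = E(K, T) = 6; B ⊕ 6 = D.
P[4]: T = 6, S = E(K, T) = A; A ⊕ A = 0.
P[5]: T = 7, S = E(K, T) = E; 6 ⊕ E = 8.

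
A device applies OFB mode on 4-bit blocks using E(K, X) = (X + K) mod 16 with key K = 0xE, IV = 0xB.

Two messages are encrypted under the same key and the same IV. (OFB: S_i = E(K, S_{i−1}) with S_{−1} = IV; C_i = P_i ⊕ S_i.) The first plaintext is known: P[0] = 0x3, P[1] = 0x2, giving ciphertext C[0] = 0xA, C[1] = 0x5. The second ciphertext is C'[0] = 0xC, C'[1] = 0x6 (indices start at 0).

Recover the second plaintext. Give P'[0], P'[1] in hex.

In OFB with a reused IV, both messages share the same keystream S_i, so C_i ⊕ C'_i = P_i ⊕ P'_i and thus P'_i = P_i ⊕ C_i ⊕ C'_i.
P'[0]: 0x3 ⊕ 0xA ⊕ 0xC = 0x5.
P'[1]: 0x2 ⊕ 0x5 ⊕ 0x6 = 0x1.

P'[0] = 0x5, P'[1] = 0x1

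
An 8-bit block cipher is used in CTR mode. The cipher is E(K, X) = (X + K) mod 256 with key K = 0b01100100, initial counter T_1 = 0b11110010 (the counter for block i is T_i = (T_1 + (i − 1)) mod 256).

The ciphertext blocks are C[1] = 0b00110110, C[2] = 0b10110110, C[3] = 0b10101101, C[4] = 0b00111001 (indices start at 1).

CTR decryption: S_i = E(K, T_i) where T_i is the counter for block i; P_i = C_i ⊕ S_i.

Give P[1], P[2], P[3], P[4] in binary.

P[1]: T = 0b11110010, S = E(K, T) = 0b01010110; 0b00110110 ⊕ 0b01010110 = 0b01100000.
P[2]: T = 0b11110011, S = E(K, T) = 0b01010111; 0b10110110 ⊕ 0b01010111 = 0b11100001.
P[3]: T = 0b11110100, S = E(K, T) = 0b01011000; 0b10101101 ⊕ 0b01011000 = 0b11110101.
P[4]: T = 0b11110101, S = E(K, T) = 0b01011001; 0b00111001 ⊕ 0b01011001 = 0b01100000.

P[1] = 0b01100000, P[2] = 0b11100001, P[3] = 0b11110101, P[4] = 0b01100000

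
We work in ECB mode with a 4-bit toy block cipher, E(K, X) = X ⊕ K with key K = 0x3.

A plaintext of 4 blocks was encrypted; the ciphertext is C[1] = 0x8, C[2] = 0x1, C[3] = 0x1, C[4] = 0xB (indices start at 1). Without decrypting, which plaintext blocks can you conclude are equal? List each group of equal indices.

P[2] = P[3]

ECB encrypts each block independently with the same key, so equal ciphertext blocks imply equal plaintext blocks.
C[2] = C[3] = 0x1, so P[2] = P[3].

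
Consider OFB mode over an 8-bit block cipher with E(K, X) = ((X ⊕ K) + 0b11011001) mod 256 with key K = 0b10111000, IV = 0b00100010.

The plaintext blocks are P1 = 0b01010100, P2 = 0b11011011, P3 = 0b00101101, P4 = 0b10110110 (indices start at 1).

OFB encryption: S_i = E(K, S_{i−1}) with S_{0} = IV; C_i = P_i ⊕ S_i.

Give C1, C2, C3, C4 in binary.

C1 = 0b00100111, C2 = 0b01111111, C3 = 0b11011000, C4 = 0b10010000

C1: S = E(K, 0b00100010) = 0b01110011; 0b01010100 ⊕ 0b01110011 = 0b00100111.
C2: S = E(K, 0b01110011) = 0b10100100; 0b11011011 ⊕ 0b10100100 = 0b01111111.
C3: S = E(K, 0b10100100) = 0b11110101; 0b00101101 ⊕ 0b11110101 = 0b11011000.
C4: S = E(K, 0b11110101) = 0b00100110; 0b10110110 ⊕ 0b00100110 = 0b10010000.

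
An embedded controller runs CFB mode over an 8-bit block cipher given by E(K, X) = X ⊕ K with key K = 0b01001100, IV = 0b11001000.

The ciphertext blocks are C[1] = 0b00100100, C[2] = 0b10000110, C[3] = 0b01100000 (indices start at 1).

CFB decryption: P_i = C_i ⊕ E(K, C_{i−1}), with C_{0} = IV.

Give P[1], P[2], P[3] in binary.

P[1] = 0b10100000, P[2] = 0b11101110, P[3] = 0b10101010

P[1]: E(K, 0b11001000) = 0b10000100; 0b00100100 ⊕ 0b10000100 = 0b10100000.
P[2]: E(K, 0b00100100) = 0b01101000; 0b10000110 ⊕ 0b01101000 = 0b11101110.
P[3]: E(K, 0b10000110) = 0b11001010; 0b01100000 ⊕ 0b11001010 = 0b10101010.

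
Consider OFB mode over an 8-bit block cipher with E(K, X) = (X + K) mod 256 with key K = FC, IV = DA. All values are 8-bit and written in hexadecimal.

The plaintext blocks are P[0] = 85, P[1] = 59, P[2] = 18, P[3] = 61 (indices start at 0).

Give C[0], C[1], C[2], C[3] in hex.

OFB encryption: S_i = E(K, S_{i−1}) with S_{−1} = IV; C_i = P_i ⊕ S_i.
C[0]: S = E(K, DA) = D6; 85 ⊕ D6 = 53.
C[1]: S = E(K, D6) = D2; 59 ⊕ D2 = 8B.
C[2]: S = E(K, D2) = CE; 18 ⊕ CE = D6.
C[3]: S = E(K, CE) = CA; 61 ⊕ CA = AB.

C[0] = 53, C[1] = 8B, C[2] = D6, C[3] = AB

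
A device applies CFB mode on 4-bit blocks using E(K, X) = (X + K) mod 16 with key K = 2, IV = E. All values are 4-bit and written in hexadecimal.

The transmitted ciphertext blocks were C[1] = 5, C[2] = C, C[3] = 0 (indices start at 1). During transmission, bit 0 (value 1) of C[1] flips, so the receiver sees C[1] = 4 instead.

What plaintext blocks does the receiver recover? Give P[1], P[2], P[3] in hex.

P[1] = 4, P[2] = A, P[3] = E

CFB decryption: P_i = C_i ⊕ E(K, C_{i−1}), with C_{0} = IV.
Only C[1] changed, to 4. In CFB, a change in C_i flips the same bit in P_i and garbles P_{i+1}. Decrypting the received ciphertext:
P[1]: E(K, E) = 0; 4 ⊕ 0 = 4.
P[2]: E(K, 4) = 6; C ⊕ 6 = A.
P[3]: E(K, C) = E; 0 ⊕ E = E.
Blocks that differ from the original plaintext: P[1], P[2].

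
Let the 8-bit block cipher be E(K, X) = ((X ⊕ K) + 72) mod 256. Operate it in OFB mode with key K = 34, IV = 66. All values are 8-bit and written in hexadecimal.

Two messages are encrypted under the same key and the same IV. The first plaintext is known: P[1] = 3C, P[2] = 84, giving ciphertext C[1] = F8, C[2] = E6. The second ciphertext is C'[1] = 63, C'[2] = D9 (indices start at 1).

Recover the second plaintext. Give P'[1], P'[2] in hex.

In OFB with a reused IV, both messages share the same keystream S_i, so C_i ⊕ C'_i = P_i ⊕ P'_i and thus P'_i = P_i ⊕ C_i ⊕ C'_i.
P'[1]: 3C ⊕ F8 ⊕ 63 = A7.
P'[2]: 84 ⊕ E6 ⊕ D9 = BB.

P'[1] = A7, P'[2] = BB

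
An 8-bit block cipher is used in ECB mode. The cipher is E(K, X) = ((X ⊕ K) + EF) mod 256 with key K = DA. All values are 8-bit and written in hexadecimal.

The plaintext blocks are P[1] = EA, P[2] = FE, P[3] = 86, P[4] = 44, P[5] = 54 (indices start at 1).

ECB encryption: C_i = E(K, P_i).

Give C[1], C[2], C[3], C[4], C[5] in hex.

C[1]: E(K, EA) = 1F.
C[2]: E(K, FE) = 13.
C[3]: E(K, 86) = 4B.
C[4]: E(K, 44) = 8D.
C[5]: E(K, 54) = 7D.

C[1] = 1F, C[2] = 13, C[3] = 4B, C[4] = 8D, C[5] = 7D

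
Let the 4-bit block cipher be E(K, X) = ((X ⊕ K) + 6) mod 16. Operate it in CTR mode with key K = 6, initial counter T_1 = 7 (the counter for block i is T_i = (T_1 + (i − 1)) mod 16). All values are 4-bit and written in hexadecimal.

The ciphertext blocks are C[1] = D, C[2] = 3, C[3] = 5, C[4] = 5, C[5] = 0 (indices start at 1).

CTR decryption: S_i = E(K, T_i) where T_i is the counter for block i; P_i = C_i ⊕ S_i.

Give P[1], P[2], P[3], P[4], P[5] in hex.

P[1]: T = 7, S = E(K, T) = 7; D ⊕ 7 = A.
P[2]: T = 8, S = E(K, T) = 4; 3 ⊕ 4 = 7.
P[3]: T = 9, S = E(K, T) = 5; 5 ⊕ 5 = 0.
P[4]: T = A, S = E(K, T) = 2; 5 ⊕ 2 = 7.
P[5]: T = B, S = E(K, T) = 3; 0 ⊕ 3 = 3.

P[1] = A, P[2] = 7, P[3] = 0, P[4] = 7, P[5] = 3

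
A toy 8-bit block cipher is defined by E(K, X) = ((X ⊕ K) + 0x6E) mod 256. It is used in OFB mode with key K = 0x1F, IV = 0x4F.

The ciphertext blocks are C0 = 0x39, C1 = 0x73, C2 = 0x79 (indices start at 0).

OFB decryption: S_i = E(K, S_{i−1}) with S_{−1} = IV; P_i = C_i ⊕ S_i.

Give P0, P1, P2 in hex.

P0: S = E(K, 0x4F) = 0xBE; 0x39 ⊕ 0xBE = 0x87.
P1: S = E(K, 0xBE) = 0x0F; 0x73 ⊕ 0x0F = 0x7C.
P2: S = E(K, 0x0F) = 0x7E; 0x79 ⊕ 0x7E = 0x07.

P0 = 0x87, P1 = 0x7C, P2 = 0x07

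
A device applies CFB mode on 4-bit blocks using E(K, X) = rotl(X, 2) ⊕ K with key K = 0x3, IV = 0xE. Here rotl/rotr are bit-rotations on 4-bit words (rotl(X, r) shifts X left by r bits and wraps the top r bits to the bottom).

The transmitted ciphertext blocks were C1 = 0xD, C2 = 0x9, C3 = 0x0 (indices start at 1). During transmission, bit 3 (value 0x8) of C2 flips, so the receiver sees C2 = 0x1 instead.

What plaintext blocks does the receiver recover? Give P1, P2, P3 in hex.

P1 = 0x5, P2 = 0x5, P3 = 0x7

CFB decryption: P_i = C_i ⊕ E(K, C_{i−1}), with C_{0} = IV.
Only C2 changed, to 0x1. In CFB, a change in C_i flips the same bit in P_i and garbles P_{i+1}. Decrypting the received ciphertext:
P1: E(K, 0xE) = 0x8; 0xD ⊕ 0x8 = 0x5.
P2: E(K, 0xD) = 0x4; 0x1 ⊕ 0x4 = 0x5.
P3: E(K, 0x1) = 0x7; 0x0 ⊕ 0x7 = 0x7.
Blocks that differ from the original plaintext: P2, P3.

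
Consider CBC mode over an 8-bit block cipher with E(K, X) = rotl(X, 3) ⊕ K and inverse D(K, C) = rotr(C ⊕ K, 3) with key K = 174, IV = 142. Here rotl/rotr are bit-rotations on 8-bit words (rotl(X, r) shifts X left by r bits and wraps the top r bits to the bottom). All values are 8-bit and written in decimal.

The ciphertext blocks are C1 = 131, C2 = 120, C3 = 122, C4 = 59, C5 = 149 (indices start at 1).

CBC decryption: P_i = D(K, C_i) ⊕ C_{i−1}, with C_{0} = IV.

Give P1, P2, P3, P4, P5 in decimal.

P1 = 43, P2 = 89, P3 = 226, P4 = 200, P5 = 92

P1: D(K, 131) = 165; 165 ⊕ 142 = 43.
P2: D(K, 120) = 218; 218 ⊕ 131 = 89.
P3: D(K, 122) = 154; 154 ⊕ 120 = 226.
P4: D(K, 59) = 178; 178 ⊕ 122 = 200.
P5: D(K, 149) = 103; 103 ⊕ 59 = 92.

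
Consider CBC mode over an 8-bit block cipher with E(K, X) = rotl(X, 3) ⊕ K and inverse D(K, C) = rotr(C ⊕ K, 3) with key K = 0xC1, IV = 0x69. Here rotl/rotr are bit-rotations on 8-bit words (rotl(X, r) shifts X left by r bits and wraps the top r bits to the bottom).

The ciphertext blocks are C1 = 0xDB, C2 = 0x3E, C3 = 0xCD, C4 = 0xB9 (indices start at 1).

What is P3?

P3 = 0xBF

CBC decryption: P_i = D(K, C_i) ⊕ C_{i−1}, with C_{0} = IV.
P3: D(K, 0xCD) = 0x81; 0x81 ⊕ 0x3E = 0xBF.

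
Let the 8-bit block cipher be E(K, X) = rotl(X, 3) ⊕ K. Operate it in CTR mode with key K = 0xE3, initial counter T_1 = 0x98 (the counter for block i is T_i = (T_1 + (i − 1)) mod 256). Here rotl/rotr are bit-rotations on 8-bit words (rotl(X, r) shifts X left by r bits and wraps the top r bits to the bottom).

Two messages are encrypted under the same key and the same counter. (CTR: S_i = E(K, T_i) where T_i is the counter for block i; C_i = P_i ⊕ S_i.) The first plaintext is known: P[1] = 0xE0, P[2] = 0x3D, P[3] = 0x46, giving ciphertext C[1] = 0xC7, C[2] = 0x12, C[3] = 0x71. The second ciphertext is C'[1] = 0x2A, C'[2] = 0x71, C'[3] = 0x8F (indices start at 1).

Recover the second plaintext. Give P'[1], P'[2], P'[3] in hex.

P'[1] = 0x0D, P'[2] = 0x5E, P'[3] = 0xB8

In CTR with a reused counter, both messages share the same keystream S_i, so C_i ⊕ C'_i = P_i ⊕ P'_i and thus P'_i = P_i ⊕ C_i ⊕ C'_i.
P'[1]: 0xE0 ⊕ 0xC7 ⊕ 0x2A = 0x0D.
P'[2]: 0x3D ⊕ 0x12 ⊕ 0x71 = 0x5E.
P'[3]: 0x46 ⊕ 0x71 ⊕ 0x8F = 0xB8.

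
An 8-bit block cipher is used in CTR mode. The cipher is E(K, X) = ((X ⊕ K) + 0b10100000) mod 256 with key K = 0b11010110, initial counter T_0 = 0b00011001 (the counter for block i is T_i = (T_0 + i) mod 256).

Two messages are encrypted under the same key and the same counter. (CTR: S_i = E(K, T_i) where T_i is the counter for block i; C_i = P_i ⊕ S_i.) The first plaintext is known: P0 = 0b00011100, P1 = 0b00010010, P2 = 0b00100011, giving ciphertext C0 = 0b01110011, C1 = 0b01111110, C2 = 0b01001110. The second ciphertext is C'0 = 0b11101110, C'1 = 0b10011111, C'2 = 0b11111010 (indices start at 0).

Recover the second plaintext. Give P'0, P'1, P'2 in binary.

In CTR with a reused counter, both messages share the same keystream S_i, so C_i ⊕ C'_i = P_i ⊕ P'_i and thus P'_i = P_i ⊕ C_i ⊕ C'_i.
P'0: 0b00011100 ⊕ 0b01110011 ⊕ 0b11101110 = 0b10000001.
P'1: 0b00010010 ⊕ 0b01111110 ⊕ 0b10011111 = 0b11110011.
P'2: 0b00100011 ⊕ 0b01001110 ⊕ 0b11111010 = 0b10010111.

P'0 = 0b10000001, P'1 = 0b11110011, P'2 = 0b10010111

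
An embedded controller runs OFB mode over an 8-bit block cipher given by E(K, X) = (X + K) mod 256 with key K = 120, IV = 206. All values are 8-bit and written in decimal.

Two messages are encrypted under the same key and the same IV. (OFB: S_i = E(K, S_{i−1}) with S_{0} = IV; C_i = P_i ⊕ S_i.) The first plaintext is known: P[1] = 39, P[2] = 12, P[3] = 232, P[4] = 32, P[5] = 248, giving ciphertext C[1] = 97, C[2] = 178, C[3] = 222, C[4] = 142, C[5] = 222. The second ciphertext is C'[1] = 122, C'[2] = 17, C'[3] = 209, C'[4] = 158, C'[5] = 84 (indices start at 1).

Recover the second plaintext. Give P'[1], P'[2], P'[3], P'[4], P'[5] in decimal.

In OFB with a reused IV, both messages share the same keystream S_i, so C_i ⊕ C'_i = P_i ⊕ P'_i and thus P'_i = P_i ⊕ C_i ⊕ C'_i.
P'[1]: 39 ⊕ 97 ⊕ 122 = 60.
P'[2]: 12 ⊕ 178 ⊕ 17 = 175.
P'[3]: 232 ⊕ 222 ⊕ 209 = 231.
P'[4]: 32 ⊕ 142 ⊕ 158 = 48.
P'[5]: 248 ⊕ 222 ⊕ 84 = 114.

P'[1] = 60, P'[2] = 175, P'[3] = 231, P'[4] = 48, P'[5] = 114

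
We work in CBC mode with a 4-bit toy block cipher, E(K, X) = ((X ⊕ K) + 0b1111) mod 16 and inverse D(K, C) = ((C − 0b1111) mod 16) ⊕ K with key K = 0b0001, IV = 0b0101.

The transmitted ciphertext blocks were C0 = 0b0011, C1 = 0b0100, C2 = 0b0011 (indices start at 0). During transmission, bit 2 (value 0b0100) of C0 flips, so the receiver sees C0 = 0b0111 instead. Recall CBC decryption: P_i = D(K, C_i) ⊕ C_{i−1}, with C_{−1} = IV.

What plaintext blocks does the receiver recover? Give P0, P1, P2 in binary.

Only C0 changed, to 0b0111. In CBC, a change in C_i garbles P_i and flips the same bit in P_{i+1}. Decrypting the received ciphertext:
P0: D(K, 0b0111) = 0b1001; 0b1001 ⊕ 0b0101 = 0b1100.
P1: D(K, 0b0100) = 0b0100; 0b0100 ⊕ 0b0111 = 0b0011.
P2: D(K, 0b0011) = 0b0101; 0b0101 ⊕ 0b0100 = 0b0001.
Blocks that differ from the original plaintext: P0, P1.

P0 = 0b1100, P1 = 0b0011, P2 = 0b0001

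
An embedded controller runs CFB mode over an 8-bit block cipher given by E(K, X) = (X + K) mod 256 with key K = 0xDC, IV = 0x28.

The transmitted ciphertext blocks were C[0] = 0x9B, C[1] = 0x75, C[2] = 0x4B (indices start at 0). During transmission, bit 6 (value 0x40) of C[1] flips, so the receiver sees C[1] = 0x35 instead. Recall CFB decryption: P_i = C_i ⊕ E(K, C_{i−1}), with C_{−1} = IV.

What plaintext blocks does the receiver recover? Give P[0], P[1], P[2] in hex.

P[0] = 0x9F, P[1] = 0x42, P[2] = 0x5A

Only C[1] changed, to 0x35. In CFB, a change in C_i flips the same bit in P_i and garbles P_{i+1}. Decrypting the received ciphertext:
P[0]: E(K, 0x28) = 0x04; 0x9B ⊕ 0x04 = 0x9F.
P[1]: E(K, 0x9B) = 0x77; 0x35 ⊕ 0x77 = 0x42.
P[2]: E(K, 0x35) = 0x11; 0x4B ⊕ 0x11 = 0x5A.
Blocks that differ from the original plaintext: P[1], P[2].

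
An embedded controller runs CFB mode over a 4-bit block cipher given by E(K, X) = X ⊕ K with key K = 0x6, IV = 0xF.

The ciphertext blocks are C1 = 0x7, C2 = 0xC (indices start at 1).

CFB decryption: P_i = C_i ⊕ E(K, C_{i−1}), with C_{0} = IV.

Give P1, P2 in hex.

P1: E(K, 0xF) = 0x9; 0x7 ⊕ 0x9 = 0xE.
P2: E(K, 0x7) = 0x1; 0xC ⊕ 0x1 = 0xD.

P1 = 0xE, P2 = 0xD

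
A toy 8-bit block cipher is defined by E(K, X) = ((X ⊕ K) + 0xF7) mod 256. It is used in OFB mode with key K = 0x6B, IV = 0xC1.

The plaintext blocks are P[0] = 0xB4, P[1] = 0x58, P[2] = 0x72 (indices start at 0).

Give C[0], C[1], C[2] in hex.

C[0] = 0x15, C[1] = 0x99, C[2] = 0xD3

OFB encryption: S_i = E(K, S_{i−1}) with S_{−1} = IV; C_i = P_i ⊕ S_i.
C[0]: S = E(K, 0xC1) = 0xA1; 0xB4 ⊕ 0xA1 = 0x15.
C[1]: S = E(K, 0xA1) = 0xC1; 0x58 ⊕ 0xC1 = 0x99.
C[2]: S = E(K, 0xC1) = 0xA1; 0x72 ⊕ 0xA1 = 0xD3.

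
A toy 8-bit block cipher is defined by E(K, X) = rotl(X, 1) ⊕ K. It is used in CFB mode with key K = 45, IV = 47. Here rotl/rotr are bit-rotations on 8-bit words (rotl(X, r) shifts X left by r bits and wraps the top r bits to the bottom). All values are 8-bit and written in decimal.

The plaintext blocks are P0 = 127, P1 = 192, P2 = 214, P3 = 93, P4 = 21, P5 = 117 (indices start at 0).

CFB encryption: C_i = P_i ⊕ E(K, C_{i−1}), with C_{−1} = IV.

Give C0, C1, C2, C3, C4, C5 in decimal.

C0: E(K, 47) = 115; 127 ⊕ 115 = 12.
C1: E(K, 12) = 53; 192 ⊕ 53 = 245.
C2: E(K, 245) = 198; 214 ⊕ 198 = 16.
C3: E(K, 16) = 13; 93 ⊕ 13 = 80.
C4: E(K, 80) = 141; 21 ⊕ 141 = 152.
C5: E(K, 152) = 28; 117 ⊕ 28 = 105.

C0 = 12, C1 = 245, C2 = 16, C3 = 80, C4 = 152, C5 = 105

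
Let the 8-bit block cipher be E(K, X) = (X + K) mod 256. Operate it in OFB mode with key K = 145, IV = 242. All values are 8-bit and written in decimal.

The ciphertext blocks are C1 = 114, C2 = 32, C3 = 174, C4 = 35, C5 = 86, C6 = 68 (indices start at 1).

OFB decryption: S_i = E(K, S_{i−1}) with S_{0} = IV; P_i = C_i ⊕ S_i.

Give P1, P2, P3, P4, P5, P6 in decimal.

P1: S = E(K, 242) = 131; 114 ⊕ 131 = 241.
P2: S = E(K, 131) = 20; 32 ⊕ 20 = 52.
P3: S = E(K, 20) = 165; 174 ⊕ 165 = 11.
P4: S = E(K, 165) = 54; 35 ⊕ 54 = 21.
P5: S = E(K, 54) = 199; 86 ⊕ 199 = 145.
P6: S = E(K, 199) = 88; 68 ⊕ 88 = 28.

P1 = 241, P2 = 52, P3 = 11, P4 = 21, P5 = 145, P6 = 28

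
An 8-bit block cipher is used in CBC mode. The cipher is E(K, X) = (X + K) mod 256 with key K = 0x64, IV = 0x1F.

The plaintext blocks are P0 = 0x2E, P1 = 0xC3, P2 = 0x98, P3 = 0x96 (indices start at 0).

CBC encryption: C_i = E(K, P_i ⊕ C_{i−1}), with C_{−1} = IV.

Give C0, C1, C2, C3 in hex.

C0 = 0x95, C1 = 0xBA, C2 = 0x86, C3 = 0x74

C0: P0 ⊕ 0x1F = 0x31; E(K, 0x31) = 0x95.
C1: P1 ⊕ 0x95 = 0x56; E(K, 0x56) = 0xBA.
C2: P2 ⊕ 0xBA = 0x22; E(K, 0x22) = 0x86.
C3: P3 ⊕ 0x86 = 0x10; E(K, 0x10) = 0x74.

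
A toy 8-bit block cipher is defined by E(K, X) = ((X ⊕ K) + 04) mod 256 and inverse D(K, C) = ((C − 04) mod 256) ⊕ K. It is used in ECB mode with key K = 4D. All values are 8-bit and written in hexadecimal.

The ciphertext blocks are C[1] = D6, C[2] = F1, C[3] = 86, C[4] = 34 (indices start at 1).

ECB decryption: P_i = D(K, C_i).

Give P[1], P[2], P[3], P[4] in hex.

P[1] = 9F, P[2] = A0, P[3] = CF, P[4] = 7D

P[1]: D(K, D6) = 9F.
P[2]: D(K, F1) = A0.
P[3]: D(K, 86) = CF.
P[4]: D(K, 34) = 7D.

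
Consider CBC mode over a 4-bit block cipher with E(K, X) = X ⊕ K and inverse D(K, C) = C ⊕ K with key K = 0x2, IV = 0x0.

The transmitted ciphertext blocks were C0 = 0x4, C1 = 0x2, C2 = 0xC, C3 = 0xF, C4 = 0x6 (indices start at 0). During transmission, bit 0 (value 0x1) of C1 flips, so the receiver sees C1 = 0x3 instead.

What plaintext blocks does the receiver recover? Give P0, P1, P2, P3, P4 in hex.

CBC decryption: P_i = D(K, C_i) ⊕ C_{i−1}, with C_{−1} = IV.
Only C1 changed, to 0x3. In CBC, a change in C_i garbles P_i and flips the same bit in P_{i+1}. Decrypting the received ciphertext:
P0: D(K, 0x4) = 0x6; 0x6 ⊕ 0x0 = 0x6.
P1: D(K, 0x3) = 0x1; 0x1 ⊕ 0x4 = 0x5.
P2: D(K, 0xC) = 0xE; 0xE ⊕ 0x3 = 0xD.
P3: D(K, 0xF) = 0xD; 0xD ⊕ 0xC = 0x1.
P4: D(K, 0x6) = 0x4; 0x4 ⊕ 0xF = 0xB.
Blocks that differ from the original plaintext: P1, P2.

P0 = 0x6, P1 = 0x5, P2 = 0xD, P3 = 0x1, P4 = 0xB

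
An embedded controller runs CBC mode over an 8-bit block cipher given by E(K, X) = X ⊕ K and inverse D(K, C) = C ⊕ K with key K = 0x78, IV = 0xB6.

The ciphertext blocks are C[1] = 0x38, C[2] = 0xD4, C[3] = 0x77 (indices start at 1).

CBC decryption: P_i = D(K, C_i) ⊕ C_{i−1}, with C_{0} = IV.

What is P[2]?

P[2] = 0x94

P[2]: D(K, 0xD4) = 0xAC; 0xAC ⊕ 0x38 = 0x94.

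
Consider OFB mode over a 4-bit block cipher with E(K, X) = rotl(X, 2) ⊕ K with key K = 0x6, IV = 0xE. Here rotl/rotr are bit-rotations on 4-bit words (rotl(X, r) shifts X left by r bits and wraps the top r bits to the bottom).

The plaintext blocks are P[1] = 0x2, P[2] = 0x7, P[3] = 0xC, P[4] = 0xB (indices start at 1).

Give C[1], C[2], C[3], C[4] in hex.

C[1] = 0xF, C[2] = 0x6, C[3] = 0xE, C[4] = 0x5

OFB encryption: S_i = E(K, S_{i−1}) with S_{0} = IV; C_i = P_i ⊕ S_i.
C[1]: S = E(K, 0xE) = 0xD; 0x2 ⊕ 0xD = 0xF.
C[2]: S = E(K, 0xD) = 0x1; 0x7 ⊕ 0x1 = 0x6.
C[3]: S = E(K, 0x1) = 0x2; 0xC ⊕ 0x2 = 0xE.
C[4]: S = E(K, 0x2) = 0xE; 0xB ⊕ 0xE = 0x5.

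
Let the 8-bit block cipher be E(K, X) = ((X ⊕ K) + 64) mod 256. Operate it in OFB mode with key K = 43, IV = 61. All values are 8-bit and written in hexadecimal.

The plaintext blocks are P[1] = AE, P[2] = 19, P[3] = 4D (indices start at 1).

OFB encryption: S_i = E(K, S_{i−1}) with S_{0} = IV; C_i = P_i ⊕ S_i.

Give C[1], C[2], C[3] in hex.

C[1]: S = E(K, 61) = 86; AE ⊕ 86 = 28.
C[2]: S = E(K, 86) = 29; 19 ⊕ 29 = 30.
C[3]: S = E(K, 29) = CE; 4D ⊕ CE = 83.

C[1] = 28, C[2] = 30, C[3] = 83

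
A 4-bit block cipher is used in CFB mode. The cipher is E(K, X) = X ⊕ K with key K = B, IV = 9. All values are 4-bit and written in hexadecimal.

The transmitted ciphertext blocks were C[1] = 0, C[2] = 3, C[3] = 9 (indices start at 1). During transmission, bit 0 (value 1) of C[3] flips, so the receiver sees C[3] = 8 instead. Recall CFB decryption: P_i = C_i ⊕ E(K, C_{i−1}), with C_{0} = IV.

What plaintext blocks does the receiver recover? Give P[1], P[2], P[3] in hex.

P[1] = 2, P[2] = 8, P[3] = 0

Only C[3] changed, to 8. In CFB, a change in C_i flips the same bit in P_i and garbles P_{i+1}. Decrypting the received ciphertext:
P[1]: E(K, 9) = 2; 0 ⊕ 2 = 2.
P[2]: E(K, 0) = B; 3 ⊕ B = 8.
P[3]: E(K, 3) = 8; 8 ⊕ 8 = 0.
Blocks that differ from the original plaintext: P[3].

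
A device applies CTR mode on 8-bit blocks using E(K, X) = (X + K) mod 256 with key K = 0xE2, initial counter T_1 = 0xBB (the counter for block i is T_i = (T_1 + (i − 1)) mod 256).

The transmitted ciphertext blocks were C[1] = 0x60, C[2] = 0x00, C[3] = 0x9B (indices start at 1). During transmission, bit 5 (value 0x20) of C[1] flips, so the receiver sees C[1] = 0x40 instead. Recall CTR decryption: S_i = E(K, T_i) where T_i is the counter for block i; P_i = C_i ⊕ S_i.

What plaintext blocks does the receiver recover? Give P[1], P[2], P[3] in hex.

P[1] = 0xDD, P[2] = 0x9E, P[3] = 0x04

Only C[1] changed, to 0x40. In CTR, a change in C_i flips the same bit in P_i only; the keystream is unaffected. Decrypting the received ciphertext:
P[1]: T = 0xBB, S = E(K, T) = 0x9D; 0x40 ⊕ 0x9D = 0xDD.
P[2]: T = 0xBC, S = E(K, T) = 0x9E; 0x00 ⊕ 0x9E = 0x9E.
P[3]: T = 0xBD, S = E(K, T) = 0x9F; 0x9B ⊕ 0x9F = 0x04.
Blocks that differ from the original plaintext: P[1].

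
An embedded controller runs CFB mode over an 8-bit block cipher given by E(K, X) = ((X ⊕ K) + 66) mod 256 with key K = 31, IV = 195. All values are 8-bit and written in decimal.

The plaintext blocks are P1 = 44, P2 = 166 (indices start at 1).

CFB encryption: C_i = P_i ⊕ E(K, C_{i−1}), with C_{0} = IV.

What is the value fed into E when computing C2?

C1: E(K, 195) = 30; 44 ⊕ 30 = 50.
C2: E(K, 50) = 111; 166 ⊕ 111 = 201.
So the input to E for block 2 is 50.

50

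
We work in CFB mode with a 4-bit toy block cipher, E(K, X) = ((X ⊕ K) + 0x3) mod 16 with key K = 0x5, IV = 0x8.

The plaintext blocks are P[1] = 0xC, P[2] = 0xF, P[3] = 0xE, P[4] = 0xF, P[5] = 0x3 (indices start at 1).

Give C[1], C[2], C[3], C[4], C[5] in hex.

CFB encryption: C_i = P_i ⊕ E(K, C_{i−1}), with C_{0} = IV.
C[1]: E(K, 0x8) = 0x0; 0xC ⊕ 0x0 = 0xC.
C[2]: E(K, 0xC) = 0xC; 0xF ⊕ 0xC = 0x3.
C[3]: E(K, 0x3) = 0x9; 0xE ⊕ 0x9 = 0x7.
C[4]: E(K, 0x7) = 0x5; 0xF ⊕ 0x5 = 0xA.
C[5]: E(K, 0xA) = 0x2; 0x3 ⊕ 0x2 = 0x1.

C[1] = 0xC, C[2] = 0x3, C[3] = 0x7, C[4] = 0xA, C[5] = 0x1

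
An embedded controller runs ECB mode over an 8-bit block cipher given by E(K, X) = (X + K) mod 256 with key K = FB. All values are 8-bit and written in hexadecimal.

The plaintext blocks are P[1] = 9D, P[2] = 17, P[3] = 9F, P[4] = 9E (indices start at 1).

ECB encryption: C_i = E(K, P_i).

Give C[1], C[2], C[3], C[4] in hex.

C[1] = 98, C[2] = 12, C[3] = 9A, C[4] = 99

C[1]: E(K, 9D) = 98.
C[2]: E(K, 17) = 12.
C[3]: E(K, 9F) = 9A.
C[4]: E(K, 9E) = 99.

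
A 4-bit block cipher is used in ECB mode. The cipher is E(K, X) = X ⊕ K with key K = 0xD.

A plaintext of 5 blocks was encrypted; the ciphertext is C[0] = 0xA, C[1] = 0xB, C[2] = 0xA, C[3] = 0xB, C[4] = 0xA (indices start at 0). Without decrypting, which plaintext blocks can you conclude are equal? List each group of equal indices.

ECB encrypts each block independently with the same key, so equal ciphertext blocks imply equal plaintext blocks.
C[0] = C[2] = C[4] = 0xA, so P[0] = P[2] = P[4].
C[1] = C[3] = 0xB, so P[1] = P[3].

P[0] = P[2] = P[4]; P[1] = P[3]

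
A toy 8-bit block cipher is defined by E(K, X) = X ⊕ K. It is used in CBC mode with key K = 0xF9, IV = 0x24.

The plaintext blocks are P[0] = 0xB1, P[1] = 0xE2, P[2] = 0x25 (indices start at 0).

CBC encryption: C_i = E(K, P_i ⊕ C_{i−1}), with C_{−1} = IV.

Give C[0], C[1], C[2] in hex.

C[0] = 0x6C, C[1] = 0x77, C[2] = 0xAB

C[0]: P[0] ⊕ 0x24 = 0x95; E(K, 0x95) = 0x6C.
C[1]: P[1] ⊕ 0x6C = 0x8E; E(K, 0x8E) = 0x77.
C[2]: P[2] ⊕ 0x77 = 0x52; E(K, 0x52) = 0xAB.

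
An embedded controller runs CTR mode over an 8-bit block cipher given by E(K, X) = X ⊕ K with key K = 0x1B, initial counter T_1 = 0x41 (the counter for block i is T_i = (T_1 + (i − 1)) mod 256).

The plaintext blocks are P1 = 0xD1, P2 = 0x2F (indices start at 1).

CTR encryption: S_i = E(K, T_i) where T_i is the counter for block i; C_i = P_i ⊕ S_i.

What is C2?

C1: T = 0x41, S = E(K, T) = 0x5A; 0xD1 ⊕ 0x5A = 0x8B.
C2: T = 0x42, S = E(K, T) = 0x59; 0x2F ⊕ 0x59 = 0x76.

C2 = 0x76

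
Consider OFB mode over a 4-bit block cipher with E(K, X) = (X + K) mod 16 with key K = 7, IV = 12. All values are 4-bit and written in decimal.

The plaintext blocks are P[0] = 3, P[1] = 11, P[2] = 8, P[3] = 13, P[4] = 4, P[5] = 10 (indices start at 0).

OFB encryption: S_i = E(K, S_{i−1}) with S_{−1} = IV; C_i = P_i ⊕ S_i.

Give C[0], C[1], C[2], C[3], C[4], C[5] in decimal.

C[0] = 0, C[1] = 1, C[2] = 9, C[3] = 5, C[4] = 11, C[5] = 12

C[0]: S = E(K, 12) = 3; 3 ⊕ 3 = 0.
C[1]: S = E(K, 3) = 10; 11 ⊕ 10 = 1.
C[2]: S = E(K, 10) = 1; 8 ⊕ 1 = 9.
C[3]: S = E(K, 1) = 8; 13 ⊕ 8 = 5.
C[4]: S = E(K, 8) = 15; 4 ⊕ 15 = 11.
C[5]: S = E(K, 15) = 6; 10 ⊕ 6 = 12.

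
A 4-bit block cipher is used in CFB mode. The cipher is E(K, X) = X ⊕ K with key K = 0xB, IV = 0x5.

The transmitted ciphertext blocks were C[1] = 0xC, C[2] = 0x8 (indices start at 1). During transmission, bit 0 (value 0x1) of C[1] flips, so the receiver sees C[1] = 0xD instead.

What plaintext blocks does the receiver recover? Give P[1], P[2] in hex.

CFB decryption: P_i = C_i ⊕ E(K, C_{i−1}), with C_{0} = IV.
Only C[1] changed, to 0xD. In CFB, a change in C_i flips the same bit in P_i and garbles P_{i+1}. Decrypting the received ciphertext:
P[1]: E(K, 0x5) = 0xE; 0xD ⊕ 0xE = 0x3.
P[2]: E(K, 0xD) = 0x6; 0x8 ⊕ 0x6 = 0xE.
Blocks that differ from the original plaintext: P[1], P[2].

P[1] = 0x3, P[2] = 0xE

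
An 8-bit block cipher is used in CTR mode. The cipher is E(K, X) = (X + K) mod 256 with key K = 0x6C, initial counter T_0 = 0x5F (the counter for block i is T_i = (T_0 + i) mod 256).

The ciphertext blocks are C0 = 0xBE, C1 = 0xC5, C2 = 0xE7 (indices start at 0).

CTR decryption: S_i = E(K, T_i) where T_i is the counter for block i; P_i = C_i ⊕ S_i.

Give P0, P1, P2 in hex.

P0 = 0x75, P1 = 0x09, P2 = 0x2A

P0: T = 0x5F, S = E(K, T) = 0xCB; 0xBE ⊕ 0xCB = 0x75.
P1: T = 0x60, S = E(K, T) = 0xCC; 0xC5 ⊕ 0xCC = 0x09.
P2: T = 0x61, S = E(K, T) = 0xCD; 0xE7 ⊕ 0xCD = 0x2A.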